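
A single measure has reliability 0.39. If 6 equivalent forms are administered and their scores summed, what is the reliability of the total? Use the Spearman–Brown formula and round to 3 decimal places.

ρ_k = kρ / (1 + (k−1)ρ) = 6·0.39 / (1 + 5·0.39) = 2.340 / 2.950 = 0.793.

0.793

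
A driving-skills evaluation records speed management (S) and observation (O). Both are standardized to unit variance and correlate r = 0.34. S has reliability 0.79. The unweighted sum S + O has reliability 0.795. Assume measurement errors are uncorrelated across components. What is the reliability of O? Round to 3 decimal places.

0.661

Var(S+O) = 2 + 2·0.34 = 2.680.
True-score variance = ρ_S + ρ_O + 2·0.34, so 0.795 = (0.79 + ρ_O + 0.68) / 2.680.
ρ_O = 0.795·2.680 − 0.79 − 0.68 = 0.661.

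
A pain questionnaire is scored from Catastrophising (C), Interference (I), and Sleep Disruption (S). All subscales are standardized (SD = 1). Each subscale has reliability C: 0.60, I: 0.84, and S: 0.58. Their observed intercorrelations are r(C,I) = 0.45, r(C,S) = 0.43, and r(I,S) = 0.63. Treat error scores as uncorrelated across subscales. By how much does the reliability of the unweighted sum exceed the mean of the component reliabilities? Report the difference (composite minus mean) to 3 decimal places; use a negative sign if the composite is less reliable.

Var(sum) = 3 + 3.02 = 6.02; true-score variance = 2.02 + 3.02 = 5.04; composite reliability = 0.8372.
Mean component reliability = 0.6733.
Difference = 0.8372 − 0.6733 = 0.164.

0.164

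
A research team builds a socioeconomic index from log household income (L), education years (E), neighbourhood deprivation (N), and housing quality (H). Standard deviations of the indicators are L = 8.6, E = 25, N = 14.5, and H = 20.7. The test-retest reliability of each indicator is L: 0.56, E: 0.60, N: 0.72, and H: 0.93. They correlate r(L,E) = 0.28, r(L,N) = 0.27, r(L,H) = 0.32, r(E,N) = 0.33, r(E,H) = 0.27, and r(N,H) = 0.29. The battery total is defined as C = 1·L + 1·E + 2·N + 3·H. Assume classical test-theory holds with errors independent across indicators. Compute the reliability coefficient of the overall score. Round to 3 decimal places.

Var(C) = 8.6² + 25² + 2²·14.5² + 3²·20.7² + 2·[8.6·25·0.28 + 2·8.6·14.5·0.27 + 3·8.6·20.7·0.32 + 2·25·14.5·0.33 + 3·25·20.7·0.27 + 6·14.5·20.7·0.29] = 5396.37 + 2958.25 = 8354.62.
Because errors are independent across components, Cov(Tᵢ,Tⱼ) = Cov(Xᵢ,Xⱼ); the off-diagonal part of the true-score variance is the same as above.
True-score variance = [8.6²·0.56 + 25²·0.60 + 2²·14.5²·0.72 + 3²·20.7²·0.93] + 2958.25 = 4608.4 + 2958.25 = 7566.65.
Reliability = 7566.65 / 8354.62 = 0.906.

0.906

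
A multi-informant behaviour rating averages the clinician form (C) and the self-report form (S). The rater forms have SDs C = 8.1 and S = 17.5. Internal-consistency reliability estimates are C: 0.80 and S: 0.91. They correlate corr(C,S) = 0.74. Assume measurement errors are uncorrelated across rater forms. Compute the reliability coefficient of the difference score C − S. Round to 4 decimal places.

0.7490

Var(C−S) = 8.1² + 17.5² − 2·8.1·17.5·0.74 = 371.86 − 209.79 = 162.07.
With uncorrelated errors the cross-covariances are all true-score covariance, so they carry over unchanged; only the diagonal terms shrink to ρᵢσᵢ².
True-score variance = [8.1²·0.80 + 17.5²·0.91] − 209.79 = 331.175 − 209.79 = 121.386.
Reliability = 121.386 / 162.07 = 0.7490.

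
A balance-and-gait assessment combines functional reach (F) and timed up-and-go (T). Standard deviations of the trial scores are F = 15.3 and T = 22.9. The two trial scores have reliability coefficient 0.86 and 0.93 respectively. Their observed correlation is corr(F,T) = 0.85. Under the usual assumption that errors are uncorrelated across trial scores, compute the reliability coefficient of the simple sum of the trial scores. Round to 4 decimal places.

0.9487

Var(F+T) = 15.3² + 22.9² + 2·[15.3·22.9·0.85] = 758.5 + 595.629 = 1354.13.
With uncorrelated errors the cross-covariances are all true-score covariance, so they carry over unchanged; only the diagonal terms shrink to ρᵢσᵢ².
True-score variance = [15.3²·0.86 + 22.9²·0.93] + 595.629 = 689.019 + 595.629 = 1284.65.
Reliability = 1284.65 / 1354.13 = 0.9487.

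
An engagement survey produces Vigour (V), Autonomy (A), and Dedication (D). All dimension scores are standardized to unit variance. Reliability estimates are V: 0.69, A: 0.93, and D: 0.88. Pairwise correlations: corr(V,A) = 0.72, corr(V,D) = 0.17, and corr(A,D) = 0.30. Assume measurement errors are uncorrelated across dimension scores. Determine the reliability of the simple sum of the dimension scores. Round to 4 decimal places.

0.9071

Var(V+A+D) = 3 + 2·[0.72 + 0.17 + 0.30] = 3 + 2.38 = 5.38.
With uncorrelated errors the cross-covariances are all true-score covariance, so they carry over unchanged; only the diagonal terms shrink to ρᵢσᵢ².
True-score variance = [0.69 + 0.93 + 0.88] + 2.38 = 2.5 + 2.38 = 4.88.
Reliability = 4.88 / 5.38 = 0.9071.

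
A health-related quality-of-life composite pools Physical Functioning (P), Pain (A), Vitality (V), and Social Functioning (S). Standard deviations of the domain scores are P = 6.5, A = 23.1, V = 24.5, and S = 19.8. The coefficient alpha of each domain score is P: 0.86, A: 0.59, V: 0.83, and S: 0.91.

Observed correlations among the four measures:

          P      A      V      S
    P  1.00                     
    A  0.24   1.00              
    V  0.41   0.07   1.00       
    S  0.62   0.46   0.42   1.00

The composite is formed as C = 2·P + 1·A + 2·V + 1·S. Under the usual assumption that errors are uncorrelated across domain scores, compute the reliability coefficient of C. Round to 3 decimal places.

0.883

Var(C) = 2²·6.5² + 23.1² + 2²·24.5² + 19.8² + 2·[2·6.5·23.1·0.24 + 4·6.5·24.5·0.41 + 2·6.5·19.8·0.62 + 2·23.1·24.5·0.07 + 23.1·19.8·0.46 + 2·24.5·19.8·0.42] = 3495.65 + 2379.88 = 5875.53.
Under uncorrelated errors the observed covariances equal the true-score covariances, so only the own-variance terms attenuate.
True-score variance = [2²·6.5²·0.86 + 23.1²·0.59 + 2²·24.5²·0.83 + 19.8²·0.91] + 2379.88 = 2809.76 + 2379.88 = 5189.64.
Reliability = 5189.64 / 5875.53 = 0.883.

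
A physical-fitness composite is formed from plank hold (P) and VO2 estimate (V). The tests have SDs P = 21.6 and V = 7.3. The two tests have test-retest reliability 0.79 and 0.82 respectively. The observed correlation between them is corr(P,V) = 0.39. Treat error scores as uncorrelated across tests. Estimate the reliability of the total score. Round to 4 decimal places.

Var(P+V) = 21.6² + 7.3² + 2·[21.6·7.3·0.39] = 519.85 + 122.99 = 642.84.
With uncorrelated errors the cross-covariances are all true-score covariance, so they carry over unchanged; only the diagonal terms shrink to ρᵢσᵢ².
True-score variance = [21.6²·0.79 + 7.3²·0.82] + 122.99 = 412.28 + 122.99 = 535.271.
Reliability = 535.271 / 642.84 = 0.8327.

0.8327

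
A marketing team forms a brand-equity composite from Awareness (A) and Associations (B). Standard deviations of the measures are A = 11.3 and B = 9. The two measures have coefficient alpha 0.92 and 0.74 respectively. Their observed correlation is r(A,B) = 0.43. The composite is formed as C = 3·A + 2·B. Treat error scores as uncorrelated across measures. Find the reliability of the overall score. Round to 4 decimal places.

0.9118

Var(C) = 3²·11.3² + 2²·9² + 2·[6·11.3·9·0.43] = 1473.21 + 524.772 = 1997.98.
Because errors are independent across components, Cov(Tᵢ,Tⱼ) = Cov(Xᵢ,Xⱼ); the off-diagonal part of the true-score variance is the same as above.
True-score variance = [3²·11.3²·0.92 + 2²·9²·0.74] + 524.772 = 1297.03 + 524.772 = 1821.81.
Reliability = 1821.81 / 1997.98 = 0.9118.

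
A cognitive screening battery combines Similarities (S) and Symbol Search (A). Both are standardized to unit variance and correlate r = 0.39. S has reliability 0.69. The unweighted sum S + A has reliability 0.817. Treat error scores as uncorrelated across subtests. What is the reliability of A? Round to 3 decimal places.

0.801

Var(S+A) = 2 + 2·0.39 = 2.780.
True-score variance = ρ_S + ρ_A + 2·0.39, so 0.817 = (0.69 + ρ_A + 0.78) / 2.780.
ρ_A = 0.817·2.780 − 0.69 − 0.78 = 0.801.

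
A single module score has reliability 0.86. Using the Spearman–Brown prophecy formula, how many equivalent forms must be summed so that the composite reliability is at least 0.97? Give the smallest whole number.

k ≥ ρ*(1−ρ₁)/(ρ₁(1−ρ*)) = 0.97·0.14 / (0.86·0.03) = 5.264.
Smallest integer k = 6.

6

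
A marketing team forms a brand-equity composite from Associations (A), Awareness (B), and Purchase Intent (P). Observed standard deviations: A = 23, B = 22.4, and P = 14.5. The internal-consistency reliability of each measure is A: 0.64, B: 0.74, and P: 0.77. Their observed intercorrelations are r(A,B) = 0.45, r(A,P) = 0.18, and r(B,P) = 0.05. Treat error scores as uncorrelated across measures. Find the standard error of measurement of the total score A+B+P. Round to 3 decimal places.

19.216

Var(total) = 1241.01 + 616.22 = 1857.23.
True-score variance = 871.755 + 616.22 = 1487.97, so reliability = 0.8012.
Error variance = 1857.23 − 1487.97 = 369.255; SEM = √369.255 = 19.216.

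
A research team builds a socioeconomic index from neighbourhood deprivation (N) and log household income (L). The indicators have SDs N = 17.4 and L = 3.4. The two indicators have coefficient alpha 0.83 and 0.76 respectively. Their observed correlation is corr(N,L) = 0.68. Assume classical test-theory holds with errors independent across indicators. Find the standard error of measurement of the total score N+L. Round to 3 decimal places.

7.365

Var(total) = 314.32 + 80.4576 = 394.778.
True-score variance = 260.076 + 80.4576 = 340.534, so reliability = 0.8626.
Error variance = 394.778 − 340.534 = 54.2436; SEM = √54.2436 = 7.365.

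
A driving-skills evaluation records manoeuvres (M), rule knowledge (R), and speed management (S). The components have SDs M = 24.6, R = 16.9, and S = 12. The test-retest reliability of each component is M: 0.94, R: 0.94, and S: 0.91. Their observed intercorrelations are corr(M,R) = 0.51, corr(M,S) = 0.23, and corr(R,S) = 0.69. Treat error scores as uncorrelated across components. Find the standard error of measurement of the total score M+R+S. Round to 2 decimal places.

8.15

Var(total) = 1034.77 + 839.711 = 1874.48.
True-score variance = 968.364 + 839.711 = 1808.07, so reliability = 0.9646.
Error variance = 1874.48 − 1808.07 = 66.4062; SEM = √66.4062 = 8.15.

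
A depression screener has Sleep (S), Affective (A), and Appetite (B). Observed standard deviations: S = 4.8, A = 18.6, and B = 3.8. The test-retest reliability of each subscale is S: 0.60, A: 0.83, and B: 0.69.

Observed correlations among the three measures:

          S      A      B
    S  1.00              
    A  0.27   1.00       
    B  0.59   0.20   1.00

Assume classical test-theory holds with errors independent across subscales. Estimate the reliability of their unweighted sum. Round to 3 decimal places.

Var(S+A+B) = 4.8² + 18.6² + 3.8² + 2·[4.8·18.6·0.27 + 4.8·3.8·0.59 + 18.6·3.8·0.20] = 383.44 + 98.0064 = 481.446.
Under uncorrelated errors the observed covariances equal the true-score covariances, so only the own-variance terms attenuate.
True-score variance = [4.8²·0.60 + 18.6²·0.83 + 3.8²·0.69] + 98.0064 = 310.934 + 98.0064 = 408.941.
Reliability = 408.941 / 481.446 = 0.849.

0.849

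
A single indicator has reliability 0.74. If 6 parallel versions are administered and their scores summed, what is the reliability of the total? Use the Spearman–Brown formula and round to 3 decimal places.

ρ_k = kρ / (1 + (k−1)ρ) = 6·0.74 / (1 + 5·0.74) = 4.440 / 4.700 = 0.945.

0.945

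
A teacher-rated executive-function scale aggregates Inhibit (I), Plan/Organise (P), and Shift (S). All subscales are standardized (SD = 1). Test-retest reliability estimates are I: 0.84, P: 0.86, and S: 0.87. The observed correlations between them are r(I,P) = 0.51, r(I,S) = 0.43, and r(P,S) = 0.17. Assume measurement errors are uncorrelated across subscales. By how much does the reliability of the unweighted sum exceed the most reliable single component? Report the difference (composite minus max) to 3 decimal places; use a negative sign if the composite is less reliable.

Var(sum) = 3 + 2.22 = 5.22; true-score variance = 2.57 + 2.22 = 4.79; composite reliability = 0.9176.
Max component reliability = 0.8700.
Difference = 0.9176 − 0.8700 = 0.048.

0.048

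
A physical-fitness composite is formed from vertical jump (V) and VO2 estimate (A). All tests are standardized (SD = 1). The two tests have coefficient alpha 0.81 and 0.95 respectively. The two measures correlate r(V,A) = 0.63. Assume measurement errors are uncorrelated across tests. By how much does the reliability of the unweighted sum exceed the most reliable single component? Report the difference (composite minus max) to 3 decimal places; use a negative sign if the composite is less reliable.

-0.024

Var(sum) = 2 + 1.26 = 3.26; true-score variance = 1.76 + 1.26 = 3.02; composite reliability = 0.9264.
Max component reliability = 0.9500.
Difference = 0.9264 − 0.9500 = -0.024.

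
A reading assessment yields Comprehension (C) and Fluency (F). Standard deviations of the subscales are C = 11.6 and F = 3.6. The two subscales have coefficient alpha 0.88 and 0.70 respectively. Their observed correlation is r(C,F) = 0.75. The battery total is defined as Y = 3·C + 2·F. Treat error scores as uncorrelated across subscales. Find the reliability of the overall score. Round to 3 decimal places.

0.902

Var(Y) = 3²·11.6² + 2²·3.6² + 2·[6·11.6·3.6·0.75] = 1262.88 + 375.84 = 1638.72.
Under uncorrelated errors the observed covariances equal the true-score covariances, so only the own-variance terms attenuate.
True-score variance = [3²·11.6²·0.88 + 2²·3.6²·0.70] + 375.84 = 1102 + 375.84 = 1477.84.
Reliability = 1477.84 / 1638.72 = 0.902.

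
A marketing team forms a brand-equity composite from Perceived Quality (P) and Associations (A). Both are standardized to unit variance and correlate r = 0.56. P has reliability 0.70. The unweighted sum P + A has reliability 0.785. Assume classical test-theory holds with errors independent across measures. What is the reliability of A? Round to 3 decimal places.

0.629

Var(P+A) = 2 + 2·0.56 = 3.120.
True-score variance = ρ_P + ρ_A + 2·0.56, so 0.785 = (0.70 + ρ_A + 1.12) / 3.120.
ρ_A = 0.785·3.120 − 0.70 − 1.12 = 0.629.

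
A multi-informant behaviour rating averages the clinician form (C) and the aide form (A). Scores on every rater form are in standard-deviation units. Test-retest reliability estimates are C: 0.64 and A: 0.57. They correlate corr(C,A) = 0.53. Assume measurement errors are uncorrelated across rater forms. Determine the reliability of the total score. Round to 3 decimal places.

0.742

Var(C+A) = 2 + 2·[0.53] = 2 + 1.06 = 3.06.
Because errors are independent across components, Cov(Tᵢ,Tⱼ) = Cov(Xᵢ,Xⱼ); the off-diagonal part of the true-score variance is the same as above.
True-score variance = [0.64 + 0.57] + 1.06 = 1.21 + 1.06 = 2.27.
Reliability = 2.27 / 3.06 = 0.742.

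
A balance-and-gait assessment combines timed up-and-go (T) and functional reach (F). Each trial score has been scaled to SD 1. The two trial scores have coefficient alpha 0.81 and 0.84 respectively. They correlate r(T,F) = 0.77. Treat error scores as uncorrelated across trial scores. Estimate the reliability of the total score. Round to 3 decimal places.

Var(T+F) = 2 + 2·[0.77] = 2 + 1.54 = 3.54.
Because errors are independent across components, Cov(Tᵢ,Tⱼ) = Cov(Xᵢ,Xⱼ); the off-diagonal part of the true-score variance is the same as above.
True-score variance = [0.81 + 0.84] + 1.54 = 1.65 + 1.54 = 3.19.
Reliability = 3.19 / 3.54 = 0.901.

0.901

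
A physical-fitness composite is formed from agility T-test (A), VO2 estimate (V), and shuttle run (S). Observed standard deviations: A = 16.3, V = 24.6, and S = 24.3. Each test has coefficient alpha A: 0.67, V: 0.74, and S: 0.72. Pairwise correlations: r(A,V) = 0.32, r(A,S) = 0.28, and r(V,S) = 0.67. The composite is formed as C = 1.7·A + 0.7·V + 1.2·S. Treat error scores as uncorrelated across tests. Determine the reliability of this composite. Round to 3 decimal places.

0.830

Var(C) = 1.7²·16.3² + 0.7²·24.6² + 1.2²·24.3² + 2·[1.19·16.3·24.6·0.32 + 2.04·16.3·24.3·0.28 + 0.84·24.6·24.3·0.67] = 1914.68 + 1430.74 = 3345.42.
Under uncorrelated errors the observed covariances equal the true-score covariances, so only the own-variance terms attenuate.
True-score variance = [1.7²·16.3²·0.67 + 0.7²·24.6²·0.74 + 1.2²·24.3²·0.72] + 1430.74 = 1346.11 + 1430.74 = 2776.85.
Reliability = 2776.85 / 3345.42 = 0.830.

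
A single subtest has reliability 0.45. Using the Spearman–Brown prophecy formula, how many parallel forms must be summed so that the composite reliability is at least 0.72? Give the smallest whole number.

k ≥ ρ*(1−ρ₁)/(ρ₁(1−ρ*)) = 0.72·0.55 / (0.45·0.28) = 3.143.
Smallest integer k = 4.

4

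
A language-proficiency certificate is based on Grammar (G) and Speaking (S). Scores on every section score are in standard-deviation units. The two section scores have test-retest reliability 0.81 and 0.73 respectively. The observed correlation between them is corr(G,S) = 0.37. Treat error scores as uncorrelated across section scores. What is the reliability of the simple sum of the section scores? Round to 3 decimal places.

0.832

Var(G+S) = 2 + 2·[0.37] = 2 + 0.74 = 2.74.
Under uncorrelated errors the observed covariances equal the true-score covariances, so only the own-variance terms attenuate.
True-score variance = [0.81 + 0.73] + 0.74 = 1.54 + 0.74 = 2.28.
Reliability = 2.28 / 2.74 = 0.832.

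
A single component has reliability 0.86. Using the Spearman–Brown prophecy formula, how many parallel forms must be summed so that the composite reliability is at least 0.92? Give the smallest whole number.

k ≥ ρ*(1−ρ₁)/(ρ₁(1−ρ*)) = 0.92·0.14 / (0.86·0.08) = 1.872.
Smallest integer k = 2.

2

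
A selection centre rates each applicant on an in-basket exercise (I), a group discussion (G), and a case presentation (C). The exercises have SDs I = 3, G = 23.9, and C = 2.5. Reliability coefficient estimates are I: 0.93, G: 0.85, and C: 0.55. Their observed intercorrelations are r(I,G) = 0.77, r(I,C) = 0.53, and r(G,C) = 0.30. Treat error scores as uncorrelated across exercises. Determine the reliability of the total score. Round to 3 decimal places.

0.880

Var(I+G+C) = 3² + 23.9² + 2.5² + 2·[3·23.9·0.77 + 3·2.5·0.53 + 23.9·2.5·0.30] = 586.46 + 154.218 = 740.678.
With uncorrelated errors the cross-covariances are all true-score covariance, so they carry over unchanged; only the diagonal terms shrink to ρᵢσᵢ².
True-score variance = [3²·0.93 + 23.9²·0.85 + 2.5²·0.55] + 154.218 = 497.336 + 154.218 = 651.554.
Reliability = 651.554 / 740.678 = 0.880.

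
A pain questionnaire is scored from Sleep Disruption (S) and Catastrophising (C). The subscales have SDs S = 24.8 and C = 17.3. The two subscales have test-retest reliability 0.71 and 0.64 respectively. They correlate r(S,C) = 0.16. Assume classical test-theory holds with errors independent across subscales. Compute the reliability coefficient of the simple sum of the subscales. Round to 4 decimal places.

Var(S+C) = 24.8² + 17.3² + 2·[24.8·17.3·0.16] = 914.33 + 137.293 = 1051.62.
Under uncorrelated errors the observed covariances equal the true-score covariances, so only the own-variance terms attenuate.
True-score variance = [24.8²·0.71 + 17.3²·0.64] + 137.293 = 628.224 + 137.293 = 765.517.
Reliability = 765.517 / 1051.62 = 0.7279.

0.7279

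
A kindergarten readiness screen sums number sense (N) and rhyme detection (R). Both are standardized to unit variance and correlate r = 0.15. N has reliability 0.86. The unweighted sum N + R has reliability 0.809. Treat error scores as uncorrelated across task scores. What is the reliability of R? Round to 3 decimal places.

Var(N+R) = 2 + 2·0.15 = 2.300.
True-score variance = ρ_N + ρ_R + 2·0.15, so 0.809 = (0.86 + ρ_R + 0.30) / 2.300.
ρ_R = 0.809·2.300 − 0.86 − 0.30 = 0.701.

0.701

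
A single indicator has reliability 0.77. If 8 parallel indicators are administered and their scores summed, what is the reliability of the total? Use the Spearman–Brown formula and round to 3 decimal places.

ρ_k = kρ / (1 + (k−1)ρ) = 8·0.77 / (1 + 7·0.77) = 6.160 / 6.390 = 0.964.

0.964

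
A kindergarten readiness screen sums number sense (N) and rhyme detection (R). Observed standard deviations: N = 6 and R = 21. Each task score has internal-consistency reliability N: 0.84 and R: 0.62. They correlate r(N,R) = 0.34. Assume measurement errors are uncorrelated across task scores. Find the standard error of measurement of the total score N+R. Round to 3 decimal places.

Var(total) = 477 + 85.68 = 562.68.
True-score variance = 303.66 + 85.68 = 389.34, so reliability = 0.6919.
Error variance = 562.68 − 389.34 = 173.34; SEM = √173.34 = 13.166.

13.166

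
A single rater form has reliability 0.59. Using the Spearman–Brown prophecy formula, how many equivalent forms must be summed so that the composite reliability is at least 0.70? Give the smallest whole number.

2

k ≥ ρ*(1−ρ₁)/(ρ₁(1−ρ*)) = 0.70·0.41 / (0.59·0.30) = 1.621.
Smallest integer k = 2.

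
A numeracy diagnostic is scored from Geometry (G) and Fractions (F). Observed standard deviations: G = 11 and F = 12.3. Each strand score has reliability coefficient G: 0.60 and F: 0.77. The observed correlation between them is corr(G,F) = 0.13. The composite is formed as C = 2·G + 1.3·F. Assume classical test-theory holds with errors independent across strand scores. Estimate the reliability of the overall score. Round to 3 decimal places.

0.696

Var(C) = 2²·11² + 1.3²·12.3² + 2·[2.6·11·12.3·0.13] = 739.68 + 91.4628 = 831.143.
With uncorrelated errors the cross-covariances are all true-score covariance, so they carry over unchanged; only the diagonal terms shrink to ρᵢσᵢ².
True-score variance = [2²·11²·0.60 + 1.3²·12.3²·0.77] + 91.4628 = 487.274 + 91.4628 = 578.736.
Reliability = 578.736 / 831.143 = 0.696.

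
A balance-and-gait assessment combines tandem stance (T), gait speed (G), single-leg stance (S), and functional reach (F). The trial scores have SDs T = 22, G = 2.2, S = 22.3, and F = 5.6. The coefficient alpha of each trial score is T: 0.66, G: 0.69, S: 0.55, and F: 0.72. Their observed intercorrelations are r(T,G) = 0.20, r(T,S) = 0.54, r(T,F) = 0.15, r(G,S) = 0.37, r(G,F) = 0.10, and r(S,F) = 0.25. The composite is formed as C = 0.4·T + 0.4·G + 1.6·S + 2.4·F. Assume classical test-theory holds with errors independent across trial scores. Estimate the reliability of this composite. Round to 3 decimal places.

0.701

Var(C) = 0.4²·22² + 0.4²·2.2² + 1.6²·22.3² + 2.4²·5.6² + 2·[0.16·22·2.2·0.20 + 0.64·22·22.3·0.54 + 0.96·22·5.6·0.15 + 0.64·2.2·22.3·0.37 + 0.96·2.2·5.6·0.10 + 3.84·22.3·5.6·0.25] = 1531.91 + 643.052 = 2174.96.
With uncorrelated errors the cross-covariances are all true-score covariance, so they carry over unchanged; only the diagonal terms shrink to ρᵢσᵢ².
True-score variance = [0.4²·22²·0.66 + 0.4²·2.2²·0.69 + 1.6²·22.3²·0.55 + 2.4²·5.6²·0.72] + 643.052 = 881.885 + 643.052 = 1524.94.
Reliability = 1524.94 / 2174.96 = 0.701.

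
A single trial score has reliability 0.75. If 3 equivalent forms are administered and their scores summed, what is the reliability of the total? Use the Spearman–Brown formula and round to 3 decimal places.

ρ_k = kρ / (1 + (k−1)ρ) = 3·0.75 / (1 + 2·0.75) = 2.250 / 2.500 = 0.900.

0.900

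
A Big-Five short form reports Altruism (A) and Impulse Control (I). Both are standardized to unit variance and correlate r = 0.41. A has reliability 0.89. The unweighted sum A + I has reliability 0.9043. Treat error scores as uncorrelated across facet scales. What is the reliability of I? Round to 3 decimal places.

Var(A+I) = 2 + 2·0.41 = 2.820.
True-score variance = ρ_A + ρ_I + 2·0.41, so 0.9043 = (0.89 + ρ_I + 0.82) / 2.820.
ρ_I = 0.9043·2.820 − 0.89 − 0.82 = 0.840.

0.840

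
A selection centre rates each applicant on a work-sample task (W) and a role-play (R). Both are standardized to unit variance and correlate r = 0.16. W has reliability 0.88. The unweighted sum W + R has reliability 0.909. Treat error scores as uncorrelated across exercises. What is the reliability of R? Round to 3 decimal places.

0.909

Var(W+R) = 2 + 2·0.16 = 2.320.
True-score variance = ρ_W + ρ_R + 2·0.16, so 0.909 = (0.88 + ρ_R + 0.32) / 2.320.
ρ_R = 0.909·2.320 − 0.88 − 0.32 = 0.909.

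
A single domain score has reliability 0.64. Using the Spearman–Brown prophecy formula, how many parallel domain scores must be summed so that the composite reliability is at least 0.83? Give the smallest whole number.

k ≥ ρ*(1−ρ₁)/(ρ₁(1−ρ*)) = 0.83·0.36 / (0.64·0.17) = 2.746.
Smallest integer k = 3.

3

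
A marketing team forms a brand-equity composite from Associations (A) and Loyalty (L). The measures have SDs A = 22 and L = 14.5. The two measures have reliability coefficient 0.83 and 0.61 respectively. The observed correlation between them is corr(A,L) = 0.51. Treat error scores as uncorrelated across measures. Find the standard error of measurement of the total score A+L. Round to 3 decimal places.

Var(total) = 694.25 + 325.38 = 1019.63.
True-score variance = 529.972 + 325.38 = 855.352, so reliability = 0.8389.
Error variance = 1019.63 − 855.352 = 164.278; SEM = √164.278 = 12.817.

12.817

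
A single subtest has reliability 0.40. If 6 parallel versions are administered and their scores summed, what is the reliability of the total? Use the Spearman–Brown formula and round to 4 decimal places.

ρ_k = kρ / (1 + (k−1)ρ) = 6·0.40 / (1 + 5·0.40) = 2.400 / 3.000 = 0.8000.

0.8000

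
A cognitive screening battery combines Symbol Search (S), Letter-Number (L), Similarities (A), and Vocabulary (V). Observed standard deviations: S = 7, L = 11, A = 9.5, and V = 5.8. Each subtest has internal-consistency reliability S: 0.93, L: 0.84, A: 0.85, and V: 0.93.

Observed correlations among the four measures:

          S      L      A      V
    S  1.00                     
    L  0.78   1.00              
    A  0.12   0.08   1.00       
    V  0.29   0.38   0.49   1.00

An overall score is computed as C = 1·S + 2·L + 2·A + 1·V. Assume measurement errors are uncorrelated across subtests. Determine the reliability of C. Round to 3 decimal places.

Var(C) = 7² + 2²·11² + 2²·9.5² + 5.8² + 2·[2·7·11·0.78 + 2·7·9.5·0.12 + 7·5.8·0.29 + 4·11·9.5·0.08 + 2·11·5.8·0.38 + 2·9.5·5.8·0.49] = 927.64 + 567.56 = 1495.2.
Because errors are independent across components, Cov(Tᵢ,Tⱼ) = Cov(Xᵢ,Xⱼ); the off-diagonal part of the true-score variance is the same as above.
True-score variance = [7²·0.93 + 2²·11²·0.84 + 2²·9.5²·0.85 + 5.8²·0.93] + 567.56 = 790.265 + 567.56 = 1357.83.
Reliability = 1357.83 / 1495.2 = 0.908.

0.908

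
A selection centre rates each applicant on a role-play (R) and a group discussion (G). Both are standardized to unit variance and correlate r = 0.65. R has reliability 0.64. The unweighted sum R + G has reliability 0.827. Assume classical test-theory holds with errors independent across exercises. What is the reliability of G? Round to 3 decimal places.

Var(R+G) = 2 + 2·0.65 = 3.300.
True-score variance = ρ_R + ρ_G + 2·0.65, so 0.827 = (0.64 + ρ_G + 1.30) / 3.300.
ρ_G = 0.827·3.300 − 0.64 − 1.30 = 0.789.

0.789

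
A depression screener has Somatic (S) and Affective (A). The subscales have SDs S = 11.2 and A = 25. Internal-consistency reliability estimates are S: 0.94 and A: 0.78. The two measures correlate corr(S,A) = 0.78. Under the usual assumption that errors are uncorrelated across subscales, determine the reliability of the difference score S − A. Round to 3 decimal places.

Var(S−A) = 11.2² + 25² − 2·11.2·25·0.78 = 750.44 − 436.8 = 313.64.
Under uncorrelated errors the observed covariances equal the true-score covariances, so only the own-variance terms attenuate.
True-score variance = [11.2²·0.94 + 25²·0.78] − 436.8 = 605.414 − 436.8 = 168.614.
Reliability = 168.614 / 313.64 = 0.538.

0.538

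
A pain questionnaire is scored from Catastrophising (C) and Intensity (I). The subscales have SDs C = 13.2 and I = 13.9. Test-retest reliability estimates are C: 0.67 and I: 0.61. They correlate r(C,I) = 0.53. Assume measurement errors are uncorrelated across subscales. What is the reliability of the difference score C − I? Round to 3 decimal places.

0.232

Var(C−I) = 13.2² + 13.9² − 2·13.2·13.9·0.53 = 367.45 − 194.489 = 172.961.
With uncorrelated errors the cross-covariances are all true-score covariance, so they carry over unchanged; only the diagonal terms shrink to ρᵢσᵢ².
True-score variance = [13.2²·0.67 + 13.9²·0.61] − 194.489 = 234.599 − 194.489 = 40.1101.
Reliability = 40.1101 / 172.961 = 0.232.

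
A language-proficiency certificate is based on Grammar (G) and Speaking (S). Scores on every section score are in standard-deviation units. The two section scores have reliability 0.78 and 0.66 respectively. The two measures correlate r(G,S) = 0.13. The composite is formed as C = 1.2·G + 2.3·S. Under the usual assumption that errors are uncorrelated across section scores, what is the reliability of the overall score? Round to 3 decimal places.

0.716

Var(C) = 1.2² + 2.3² + 2·[2.76·0.13] = 6.73 + 0.7176 = 7.4476.
Under uncorrelated errors the observed covariances equal the true-score covariances, so only the own-variance terms attenuate.
True-score variance = [1.2²·0.78 + 2.3²·0.66] + 0.7176 = 4.6146 + 0.7176 = 5.3322.
Reliability = 5.3322 / 7.4476 = 0.716.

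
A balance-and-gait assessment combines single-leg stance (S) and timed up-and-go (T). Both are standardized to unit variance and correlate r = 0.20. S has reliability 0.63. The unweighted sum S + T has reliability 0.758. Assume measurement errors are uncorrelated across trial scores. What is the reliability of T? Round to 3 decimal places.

Var(S+T) = 2 + 2·0.20 = 2.400.
True-score variance = ρ_S + ρ_T + 2·0.20, so 0.758 = (0.63 + ρ_T + 0.40) / 2.400.
ρ_T = 0.758·2.400 − 0.63 − 0.40 = 0.789.

0.789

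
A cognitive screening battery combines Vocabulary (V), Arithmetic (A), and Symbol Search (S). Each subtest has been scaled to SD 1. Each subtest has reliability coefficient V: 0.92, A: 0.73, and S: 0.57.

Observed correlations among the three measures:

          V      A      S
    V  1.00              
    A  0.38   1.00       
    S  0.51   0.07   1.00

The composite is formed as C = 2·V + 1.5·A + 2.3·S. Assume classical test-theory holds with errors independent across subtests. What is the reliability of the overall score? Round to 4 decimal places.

0.8314

Var(C) = 2² + 1.5² + 2.3² + 2·[3·0.38 + 4.6·0.51 + 3.45·0.07] = 11.54 + 7.455 = 18.995.
With uncorrelated errors the cross-covariances are all true-score covariance, so they carry over unchanged; only the diagonal terms shrink to ρᵢσᵢ².
True-score variance = [2²·0.92 + 1.5²·0.73 + 2.3²·0.57] + 7.455 = 8.3378 + 7.455 = 15.7928.
Reliability = 15.7928 / 18.995 = 0.8314.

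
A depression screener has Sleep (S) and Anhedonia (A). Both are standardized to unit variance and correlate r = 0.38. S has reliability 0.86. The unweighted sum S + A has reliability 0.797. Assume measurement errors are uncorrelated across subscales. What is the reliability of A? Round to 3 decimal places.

0.580

Var(S+A) = 2 + 2·0.38 = 2.760.
True-score variance = ρ_S + ρ_A + 2·0.38, so 0.797 = (0.86 + ρ_A + 0.76) / 2.760.
ρ_A = 0.797·2.760 − 0.86 − 0.76 = 0.580.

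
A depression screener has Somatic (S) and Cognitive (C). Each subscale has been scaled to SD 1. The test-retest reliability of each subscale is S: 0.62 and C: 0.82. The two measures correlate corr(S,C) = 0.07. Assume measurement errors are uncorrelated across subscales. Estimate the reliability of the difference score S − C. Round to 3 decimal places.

0.699

Var(S−C) = 1 + 1 − 2·0.07 = 2 − 0.14 = 1.86.
With uncorrelated errors the cross-covariances are all true-score covariance, so they carry over unchanged; only the diagonal terms shrink to ρᵢσᵢ².
True-score variance = [0.62 + 0.82] − 0.14 = 1.44 − 0.14 = 1.3.
Reliability = 1.3 / 1.86 = 0.699.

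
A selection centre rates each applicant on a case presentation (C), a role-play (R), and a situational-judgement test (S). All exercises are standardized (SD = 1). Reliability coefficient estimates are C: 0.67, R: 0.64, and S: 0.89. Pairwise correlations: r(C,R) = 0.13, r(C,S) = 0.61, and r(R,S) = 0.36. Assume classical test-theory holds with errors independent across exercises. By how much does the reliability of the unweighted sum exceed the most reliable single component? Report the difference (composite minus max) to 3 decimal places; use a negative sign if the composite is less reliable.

-0.044

Var(sum) = 3 + 2.2 = 5.2; true-score variance = 2.2 + 2.2 = 4.4; composite reliability = 0.8462.
Max component reliability = 0.8900.
Difference = 0.8462 − 0.8900 = -0.044.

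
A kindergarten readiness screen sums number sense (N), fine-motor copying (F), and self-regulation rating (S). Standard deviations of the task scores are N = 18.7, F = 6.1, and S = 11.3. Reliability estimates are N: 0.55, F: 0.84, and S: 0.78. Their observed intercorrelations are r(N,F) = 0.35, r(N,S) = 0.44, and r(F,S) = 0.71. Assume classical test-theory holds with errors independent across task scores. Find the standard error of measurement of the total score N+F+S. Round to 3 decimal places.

13.835

Var(total) = 514.59 + 363.682 = 878.272.
True-score variance = 323.184 + 363.682 = 686.866, so reliability = 0.7821.
Error variance = 878.272 − 686.866 = 191.406; SEM = √191.406 = 13.835.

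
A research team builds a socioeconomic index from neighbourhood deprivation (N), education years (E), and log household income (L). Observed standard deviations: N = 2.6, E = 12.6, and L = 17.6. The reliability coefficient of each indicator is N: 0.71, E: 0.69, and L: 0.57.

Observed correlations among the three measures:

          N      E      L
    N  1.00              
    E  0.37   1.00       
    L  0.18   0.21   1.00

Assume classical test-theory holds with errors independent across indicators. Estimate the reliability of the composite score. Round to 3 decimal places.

0.697

Var(N+E+L) = 2.6² + 12.6² + 17.6² + 2·[2.6·12.6·0.37 + 2.6·17.6·0.18 + 12.6·17.6·0.21] = 475.28 + 133.855 = 609.135.
Under uncorrelated errors the observed covariances equal the true-score covariances, so only the own-variance terms attenuate.
True-score variance = [2.6²·0.71 + 12.6²·0.69 + 17.6²·0.57] + 133.855 = 290.907 + 133.855 = 424.762.
Reliability = 424.762 / 609.135 = 0.697.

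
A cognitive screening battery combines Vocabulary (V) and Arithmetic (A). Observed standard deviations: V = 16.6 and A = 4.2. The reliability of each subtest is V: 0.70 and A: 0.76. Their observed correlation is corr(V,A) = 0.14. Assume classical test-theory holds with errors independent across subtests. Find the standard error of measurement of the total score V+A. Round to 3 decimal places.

9.322

Var(total) = 293.2 + 19.5216 = 312.722.
True-score variance = 206.298 + 19.5216 = 225.82, so reliability = 0.7221.
Error variance = 312.722 − 225.82 = 86.9016; SEM = √86.9016 = 9.322.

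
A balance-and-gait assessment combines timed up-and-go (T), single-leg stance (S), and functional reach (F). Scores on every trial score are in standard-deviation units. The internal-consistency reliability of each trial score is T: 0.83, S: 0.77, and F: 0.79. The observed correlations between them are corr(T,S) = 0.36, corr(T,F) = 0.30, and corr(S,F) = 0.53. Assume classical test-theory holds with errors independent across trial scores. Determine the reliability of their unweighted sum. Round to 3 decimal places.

0.887

Var(T+S+F) = 3 + 2·[0.36 + 0.30 + 0.53] = 3 + 2.38 = 5.38.
Under uncorrelated errors the observed covariances equal the true-score covariances, so only the own-variance terms attenuate.
True-score variance = [0.83 + 0.77 + 0.79] + 2.38 = 2.39 + 2.38 = 4.77.
Reliability = 4.77 / 5.38 = 0.887.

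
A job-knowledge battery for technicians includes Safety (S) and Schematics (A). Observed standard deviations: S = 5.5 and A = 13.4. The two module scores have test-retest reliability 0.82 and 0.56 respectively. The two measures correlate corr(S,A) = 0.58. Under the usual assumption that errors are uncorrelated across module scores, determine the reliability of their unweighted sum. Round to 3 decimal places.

Var(S+A) = 5.5² + 13.4² + 2·[5.5·13.4·0.58] = 209.81 + 85.492 = 295.302.
Under uncorrelated errors the observed covariances equal the true-score covariances, so only the own-variance terms attenuate.
True-score variance = [5.5²·0.82 + 13.4²·0.56] + 85.492 = 125.359 + 85.492 = 210.851.
Reliability = 210.851 / 295.302 = 0.714.

0.714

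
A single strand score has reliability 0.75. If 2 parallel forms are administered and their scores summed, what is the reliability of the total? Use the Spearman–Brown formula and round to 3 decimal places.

ρ_k = kρ / (1 + (k−1)ρ) = 2·0.75 / (1 + 1·0.75) = 1.500 / 1.750 = 0.857.

0.857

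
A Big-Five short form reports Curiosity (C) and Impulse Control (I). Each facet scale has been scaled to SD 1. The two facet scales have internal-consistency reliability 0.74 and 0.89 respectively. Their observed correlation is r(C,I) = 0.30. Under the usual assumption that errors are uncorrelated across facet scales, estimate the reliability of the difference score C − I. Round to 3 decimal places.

0.736

Var(C−I) = 1 + 1 − 2·0.30 = 2 − 0.6 = 1.4.
Under uncorrelated errors the observed covariances equal the true-score covariances, so only the own-variance terms attenuate.
True-score variance = [0.74 + 0.89] − 0.6 = 1.63 − 0.6 = 1.03.
Reliability = 1.03 / 1.4 = 0.736.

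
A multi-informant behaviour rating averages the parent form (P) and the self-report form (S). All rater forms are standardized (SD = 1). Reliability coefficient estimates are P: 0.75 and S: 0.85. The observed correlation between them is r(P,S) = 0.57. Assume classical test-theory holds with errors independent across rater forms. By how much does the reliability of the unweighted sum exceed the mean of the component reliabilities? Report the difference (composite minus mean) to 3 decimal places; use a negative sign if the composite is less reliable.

0.073

Var(sum) = 2 + 1.14 = 3.14; true-score variance = 1.6 + 1.14 = 2.74; composite reliability = 0.8726.
Mean component reliability = 0.8000.
Difference = 0.8726 − 0.8000 = 0.073.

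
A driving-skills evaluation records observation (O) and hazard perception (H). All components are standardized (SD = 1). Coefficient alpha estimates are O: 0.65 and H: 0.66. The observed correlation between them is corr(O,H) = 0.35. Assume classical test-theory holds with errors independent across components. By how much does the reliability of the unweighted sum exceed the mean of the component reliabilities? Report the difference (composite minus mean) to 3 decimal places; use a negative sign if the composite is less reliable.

0.089

Var(sum) = 2 + 0.7 = 2.7; true-score variance = 1.31 + 0.7 = 2.01; composite reliability = 0.7444.
Mean component reliability = 0.6550.
Difference = 0.7444 − 0.6550 = 0.089.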